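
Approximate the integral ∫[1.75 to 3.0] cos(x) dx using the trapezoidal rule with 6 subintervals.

f(x) = cos(x)
a = 1.75, b = 3.0, n = 6
h = (b - a)/n = 0.208333

Trapezoidal rule: (h/2)[f(x₀) + 2f(x₁) + 2f(x₂) + ... + f(xₙ)]

x_0 = 1.7500, f(x_0) = -0.178246, coefficient = 1
x_1 = 1.9583, f(x_1) = -0.377909, coefficient = 2
x_2 = 2.1667, f(x_2) = -0.561229, coefficient = 2
x_3 = 2.3750, f(x_3) = -0.720278, coefficient = 2
x_4 = 2.5833, f(x_4) = -0.848178, coefficient = 2
x_5 = 2.7917, f(x_5) = -0.939398, coefficient = 2
x_6 = 3.0000, f(x_6) = -0.989992, coefficient = 1

I ≈ (0.208333/2) × -8.062226 = -0.839815
Exact value: -0.842866
Error: 0.003051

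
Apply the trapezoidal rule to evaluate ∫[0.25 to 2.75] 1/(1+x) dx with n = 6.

f(x) = 1/(1+x)
a = 0.25, b = 2.75, n = 6
h = (b - a)/n = 0.416667

Trapezoidal rule: (h/2)[f(x₀) + 2f(x₁) + 2f(x₂) + ... + f(xₙ)]

x_0 = 0.2500, f(x_0) = 0.800000, coefficient = 1
x_1 = 0.6667, f(x_1) = 0.600000, coefficient = 2
x_2 = 1.0833, f(x_2) = 0.480000, coefficient = 2
x_3 = 1.5000, f(x_3) = 0.400000, coefficient = 2
x_4 = 1.9167, f(x_4) = 0.342857, coefficient = 2
x_5 = 2.3333, f(x_5) = 0.300000, coefficient = 2
x_6 = 2.7500, f(x_6) = 0.266667, coefficient = 1

I ≈ (0.416667/2) × 5.312381 = 1.106746
Exact value: 1.098612
Error: 0.008134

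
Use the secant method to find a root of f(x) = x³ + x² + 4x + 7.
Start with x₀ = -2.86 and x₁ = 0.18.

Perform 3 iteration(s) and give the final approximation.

f(x) = x³ + x² + 4x + 7
x₀ = -2.86, x₁ = 0.18

Secant formula: x_{n+1} = x_n - f(x_n)(x_n - x_{n-1})/(f(x_n) - f(x_{n-1}))

Iteration 1:
  f(-2.860000) = -19.654056
  f(0.180000) = 7.758232
  x_2 = 0.180000 - 7.758232×(0.180000 - (-2.860000))/(7.758232 - (-19.654056))
       = -0.680381
Iteration 2:
  f(0.180000) = 7.758232
  f(-0.680381) = 4.426431
  x_3 = -0.680381 - 4.426431×(-0.680381 - 0.180000)/(4.426431 - 7.758232)
       = -1.823433
Iteration 3:
  f(-0.680381) = 4.426431
  f(-1.823433) = -3.031571
  x_4 = -1.823433 - (-3.031571)×(-1.823433 - (-0.680381))/(-3.031571 - 4.426431)
       = -1.358799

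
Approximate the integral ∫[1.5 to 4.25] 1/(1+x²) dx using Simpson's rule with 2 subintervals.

f(x) = 1/(1+x²)
a = 1.5, b = 4.25, n = 2
h = (b - a)/n = 1.375000

Simpson's rule: (h/3)[f(x₀) + 4f(x₁) + 2f(x₂) + ... + f(xₙ)]

x_0 = 1.5000, f(x_0) = 0.307692, coefficient = 1
x_1 = 2.8750, f(x_1) = 0.107926, coefficient = 4
x_2 = 4.2500, f(x_2) = 0.052459, coefficient = 1

I ≈ (1.375000/3) × 0.791855 = 0.362933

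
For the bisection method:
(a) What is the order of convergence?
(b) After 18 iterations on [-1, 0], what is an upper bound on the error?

(a) Bisection has linear (order 1) convergence; the error is halved each step.

(b) Error bound = (b-a)/2^n = (0 - (-1))/2^{18}
    = 1/2^{18}

(a) 1 (linear); (b) error ≤ 3.81e-06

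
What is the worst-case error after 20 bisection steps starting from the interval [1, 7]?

Bisection error bound: |error| ≤ (b-a)/2^n
|error| ≤ (7 - 1)/2^20 = 6/2^20
|error| ≤ 0.0000057220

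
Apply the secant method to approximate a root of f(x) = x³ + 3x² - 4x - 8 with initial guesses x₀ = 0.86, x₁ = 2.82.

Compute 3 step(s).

f(x) = x³ + 3x² - 4x - 8
x₀ = 0.86, x₁ = 2.82

Secant formula: x_{n+1} = x_n - f(x_n)(x_n - x_{n-1})/(f(x_n) - f(x_{n-1}))

Iteration 1:
  f(0.860000) = -8.585144
  f(2.820000) = 27.002968
  x_2 = 2.820000 - 27.002968×(2.820000 - 0.860000)/(27.002968 - (-8.585144))
       = 1.332823
Iteration 2:
  f(2.820000) = 27.002968
  f(1.332823) = -5.634390
  x_3 = 1.332823 - (-5.634390)×(1.332823 - 2.820000)/(-5.634390 - 27.002968)
       = 1.589564
Iteration 3:
  f(1.332823) = -5.634390
  f(1.589564) = -2.761746
  x_4 = 1.589564 - (-2.761746)×(1.589564 - 1.332823)/(-2.761746 - (-5.634390))
       = 1.836393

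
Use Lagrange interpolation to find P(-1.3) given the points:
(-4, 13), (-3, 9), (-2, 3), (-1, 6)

Lagrange interpolation formula:
P(x) = Σ yᵢ × Lᵢ(x)
where Lᵢ(x) = Π_{j≠i} (x - xⱼ)/(xᵢ - xⱼ)

L_0(-1.3) = (-1.3 - (-3))/(-4 - (-3)) × (-1.3 - (-2))/(-4 - (-2)) × (-1.3 - (-1))/(-4 - (-1)) = 0.059500
L_1(-1.3) = (-1.3 - (-4))/(-3 - (-4)) × (-1.3 - (-2))/(-3 - (-2)) × (-1.3 - (-1))/(-3 - (-1)) = -0.283500
L_2(-1.3) = (-1.3 - (-4))/(-2 - (-4)) × (-1.3 - (-3))/(-2 - (-3)) × (-1.3 - (-1))/(-2 - (-1)) = 0.688500
L_3(-1.3) = (-1.3 - (-4))/(-1 - (-4)) × (-1.3 - (-3))/(-1 - (-3)) × (-1.3 - (-2))/(-1 - (-2)) = 0.535500

P(-1.3) = 13×L_0(-1.3) + 9×L_1(-1.3) + 3×L_2(-1.3) + 6×L_3(-1.3)
P(-1.3) = 3.500500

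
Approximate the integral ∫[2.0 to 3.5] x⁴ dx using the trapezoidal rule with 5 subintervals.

f(x) = x⁴
a = 2.0, b = 3.5, n = 5
h = (b - a)/n = 0.300000

Trapezoidal rule: (h/2)[f(x₀) + 2f(x₁) + 2f(x₂) + ... + f(xₙ)]

x_0 = 2.0000, f(x_0) = 16.000000, coefficient = 1
x_1 = 2.3000, f(x_1) = 27.984100, coefficient = 2
x_2 = 2.6000, f(x_2) = 45.697600, coefficient = 2
x_3 = 2.9000, f(x_3) = 70.728100, coefficient = 2
x_4 = 3.2000, f(x_4) = 104.857600, coefficient = 2
x_5 = 3.5000, f(x_5) = 150.062500, coefficient = 1

I ≈ (0.300000/2) × 664.597300 = 99.689595
Exact value: 98.643750
Error: 1.045845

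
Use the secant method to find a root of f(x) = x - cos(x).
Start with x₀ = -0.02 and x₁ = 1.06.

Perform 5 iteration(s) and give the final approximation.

f(x) = x - cos(x)
x₀ = -0.02, x₁ = 1.06

Secant formula: x_{n+1} = x_n - f(x_n)(x_n - x_{n-1})/(f(x_n) - f(x_{n-1}))

Iteration 1:
  f(-0.020000) = -1.019800
  f(1.060000) = 0.571128
  x_2 = 1.060000 - 0.571128×(1.060000 - (-0.020000))/(0.571128 - (-1.019800))
       = 0.672290
Iteration 2:
  f(1.060000) = 0.571128
  f(0.672290) = -0.110107
  x_3 = 0.672290 - (-0.110107)×(0.672290 - 1.060000)/(-0.110107 - 0.571128)
       = 0.734955
Iteration 3:
  f(0.672290) = -0.110107
  f(0.734955) = -0.006905
  x_4 = 0.734955 - (-0.006905)×(0.734955 - 0.672290)/(-0.006905 - (-0.110107))
       = 0.739148
Iteration 4:
  f(0.734955) = -0.006905
  f(0.739148) = 0.000106
  x_5 = 0.739148 - 0.000106×(0.739148 - 0.734955)/(0.000106 - (-0.006905))
       = 0.739085
Iteration 5:
  f(0.739148) = 0.000106
  f(0.739085) = 0.000000
  x_6 = 0.739085 - 0.000000×(0.739085 - 0.739148)/(0.000000 - 0.000106)
       = 0.739085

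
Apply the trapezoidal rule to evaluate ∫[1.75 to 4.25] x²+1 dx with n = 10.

f(x) = x²+1
a = 1.75, b = 4.25, n = 10
h = (b - a)/n = 0.250000

Trapezoidal rule: (h/2)[f(x₀) + 2f(x₁) + 2f(x₂) + ... + f(xₙ)]

x_0 = 1.7500, f(x_0) = 4.062500, coefficient = 1
x_1 = 2.0000, f(x_1) = 5.000000, coefficient = 2
x_2 = 2.2500, f(x_2) = 6.062500, coefficient = 2
x_3 = 2.5000, f(x_3) = 7.250000, coefficient = 2
x_4 = 2.7500, f(x_4) = 8.562500, coefficient = 2
x_5 = 3.0000, f(x_5) = 10.000000, coefficient = 2
x_6 = 3.2500, f(x_6) = 11.562500, coefficient = 2
x_7 = 3.5000, f(x_7) = 13.250000, coefficient = 2
x_8 = 3.7500, f(x_8) = 15.062500, coefficient = 2
x_9 = 4.0000, f(x_9) = 17.000000, coefficient = 2
x_10 = 4.2500, f(x_10) = 19.062500, coefficient = 1

I ≈ (0.250000/2) × 210.625000 = 26.328125
Exact value: 26.302083
Error: 0.026042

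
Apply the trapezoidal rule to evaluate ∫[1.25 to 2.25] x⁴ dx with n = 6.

f(x) = x⁴
a = 1.25, b = 2.25, n = 6
h = (b - a)/n = 0.166667

Trapezoidal rule: (h/2)[f(x₀) + 2f(x₁) + 2f(x₂) + ... + f(xₙ)]

x_0 = 1.2500, f(x_0) = 2.441406, coefficient = 1
x_1 = 1.4167, f(x_1) = 4.027826, coefficient = 2
x_2 = 1.5833, f(x_2) = 6.284770, coefficient = 2
x_3 = 1.7500, f(x_3) = 9.378906, coefficient = 2
x_4 = 1.9167, f(x_4) = 13.495419, coefficient = 2
x_5 = 2.0833, f(x_5) = 18.838011, coefficient = 2
x_6 = 2.2500, f(x_6) = 25.628906, coefficient = 1

I ≈ (0.166667/2) × 132.120177 = 11.010015
Exact value: 10.922656
Error: 0.087359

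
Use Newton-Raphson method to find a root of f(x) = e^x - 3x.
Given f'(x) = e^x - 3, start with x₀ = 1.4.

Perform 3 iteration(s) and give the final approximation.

f(x) = e^x - 3x
f'(x) = e^x - 3
x₀ = 1.4

Newton-Raphson formula: x_{n+1} = x_n - f(x_n)/f'(x_n)

Iteration 1:
  f(1.400000) = -0.144800
  f'(1.400000) = 1.055200
  x_1 = 1.400000 - (-0.144800)/1.055200 = 1.537225
Iteration 2:
  f(1.537225) = 0.039989
  f'(1.537225) = 1.651665
  x_2 = 1.537225 - 0.039989/1.651665 = 1.513014
Iteration 3:
  f(1.513014) = 0.001352
  f'(1.513014) = 1.540394
  x_3 = 1.513014 - 0.001352/1.540394 = 1.512136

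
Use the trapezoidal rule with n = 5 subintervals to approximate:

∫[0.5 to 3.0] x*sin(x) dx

f(x) = x*sin(x)
a = 0.5, b = 3.0, n = 5
h = (b - a)/n = 0.500000

Trapezoidal rule: (h/2)[f(x₀) + 2f(x₁) + 2f(x₂) + ... + f(xₙ)]

x_0 = 0.5000, f(x_0) = 0.239713, coefficient = 1
x_1 = 1.0000, f(x_1) = 0.841471, coefficient = 2
x_2 = 1.5000, f(x_2) = 1.496242, coefficient = 2
x_3 = 2.0000, f(x_3) = 1.818595, coefficient = 2
x_4 = 2.5000, f(x_4) = 1.496180, coefficient = 2
x_5 = 3.0000, f(x_5) = 0.423360, coefficient = 1

I ≈ (0.500000/2) × 11.968050 = 2.992013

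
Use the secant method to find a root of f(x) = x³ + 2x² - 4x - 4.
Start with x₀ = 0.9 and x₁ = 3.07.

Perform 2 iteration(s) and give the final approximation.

f(x) = x³ + 2x² - 4x - 4
x₀ = 0.9, x₁ = 3.07

Secant formula: x_{n+1} = x_n - f(x_n)(x_n - x_{n-1})/(f(x_n) - f(x_{n-1}))

Iteration 1:
  f(0.900000) = -5.251000
  f(3.070000) = 31.504243
  x_2 = 3.070000 - 31.504243×(3.070000 - 0.900000)/(31.504243 - (-5.251000))
       = 1.210015
Iteration 2:
  f(3.070000) = 31.504243
  f(1.210015) = -4.140161
  x_3 = 1.210015 - (-4.140161)×(1.210015 - 3.070000)/(-4.140161 - 31.504243)
       = 1.426055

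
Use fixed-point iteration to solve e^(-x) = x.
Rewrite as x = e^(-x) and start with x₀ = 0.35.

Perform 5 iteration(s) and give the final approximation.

Equation: e^(-x) = x
Fixed-point form: x = e^(-x)
x₀ = 0.35

x_1 = g(0.350000) = 0.704688
x_2 = g(0.704688) = 0.494263
x_3 = g(0.494263) = 0.610020
x_4 = g(0.610020) = 0.543340
x_5 = g(0.543340) = 0.580805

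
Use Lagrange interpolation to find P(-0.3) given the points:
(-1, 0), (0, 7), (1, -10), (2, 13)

Lagrange interpolation formula:
P(x) = Σ yᵢ × Lᵢ(x)
where Lᵢ(x) = Π_{j≠i} (x - xⱼ)/(xᵢ - xⱼ)

L_0(-0.3) = (-0.3 - 0)/(-1 - 0) × (-0.3 - 1)/(-1 - 1) × (-0.3 - 2)/(-1 - 2) = 0.149500
L_1(-0.3) = (-0.3 - (-1))/(0 - (-1)) × (-0.3 - 1)/(0 - 1) × (-0.3 - 2)/(0 - 2) = 1.046500
L_2(-0.3) = (-0.3 - (-1))/(1 - (-1)) × (-0.3 - 0)/(1 - 0) × (-0.3 - 2)/(1 - 2) = -0.241500
L_3(-0.3) = (-0.3 - (-1))/(2 - (-1)) × (-0.3 - 0)/(2 - 0) × (-0.3 - 1)/(2 - 1) = 0.045500

P(-0.3) = 0×L_0(-0.3) + 7×L_1(-0.3) + (-10)×L_2(-0.3) + 13×L_3(-0.3)
P(-0.3) = 10.332000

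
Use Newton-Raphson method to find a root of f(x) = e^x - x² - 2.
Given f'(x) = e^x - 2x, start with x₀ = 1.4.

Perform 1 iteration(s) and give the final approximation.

f(x) = e^x - x² - 2
f'(x) = e^x - 2x
x₀ = 1.4

Newton-Raphson formula: x_{n+1} = x_n - f(x_n)/f'(x_n)

Iteration 1:
  f(1.400000) = 0.095200
  f'(1.400000) = 1.255200
  x_1 = 1.400000 - 0.095200/1.255200 = 1.324156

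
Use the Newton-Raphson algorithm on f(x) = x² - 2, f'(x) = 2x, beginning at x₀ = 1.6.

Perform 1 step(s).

f(x) = x² - 2
f'(x) = 2x
x₀ = 1.6

Newton-Raphson formula: x_{n+1} = x_n - f(x_n)/f'(x_n)

Iteration 1:
  f(1.600000) = 0.560000
  f'(1.600000) = 3.200000
  x_1 = 1.600000 - 0.560000/3.200000 = 1.425000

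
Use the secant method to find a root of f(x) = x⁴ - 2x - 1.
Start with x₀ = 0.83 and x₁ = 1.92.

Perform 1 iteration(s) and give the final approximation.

f(x) = x⁴ - 2x - 1
x₀ = 0.83, x₁ = 1.92

Secant formula: x_{n+1} = x_n - f(x_n)(x_n - x_{n-1})/(f(x_n) - f(x_{n-1}))

Iteration 1:
  f(0.830000) = -2.185417
  f(1.920000) = 8.749545
  x_2 = 1.920000 - 8.749545×(1.920000 - 0.830000)/(8.749545 - (-2.185417))
       = 1.047843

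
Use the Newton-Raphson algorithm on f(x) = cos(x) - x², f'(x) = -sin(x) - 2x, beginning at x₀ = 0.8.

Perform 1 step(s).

f(x) = cos(x) - x²
f'(x) = -sin(x) - 2x
x₀ = 0.8

Newton-Raphson formula: x_{n+1} = x_n - f(x_n)/f'(x_n)

Iteration 1:
  f(0.800000) = 0.056707
  f'(0.800000) = -2.317356
  x_1 = 0.800000 - 0.056707/(-2.317356) = 0.824470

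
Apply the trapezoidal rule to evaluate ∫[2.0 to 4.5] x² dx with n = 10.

f(x) = x²
a = 2.0, b = 4.5, n = 10
h = (b - a)/n = 0.250000

Trapezoidal rule: (h/2)[f(x₀) + 2f(x₁) + 2f(x₂) + ... + f(xₙ)]

x_0 = 2.0000, f(x_0) = 4.000000, coefficient = 1
x_1 = 2.2500, f(x_1) = 5.062500, coefficient = 2
x_2 = 2.5000, f(x_2) = 6.250000, coefficient = 2
x_3 = 2.7500, f(x_3) = 7.562500, coefficient = 2
x_4 = 3.0000, f(x_4) = 9.000000, coefficient = 2
x_5 = 3.2500, f(x_5) = 10.562500, coefficient = 2
x_6 = 3.5000, f(x_6) = 12.250000, coefficient = 2
x_7 = 3.7500, f(x_7) = 14.062500, coefficient = 2
x_8 = 4.0000, f(x_8) = 16.000000, coefficient = 2
x_9 = 4.2500, f(x_9) = 18.062500, coefficient = 2
x_10 = 4.5000, f(x_10) = 20.250000, coefficient = 1

I ≈ (0.250000/2) × 221.875000 = 27.734375
Exact value: 27.708333
Error: 0.026042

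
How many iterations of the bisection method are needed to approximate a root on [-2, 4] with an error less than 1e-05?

We need (b-a)/2^n ≤ 1e-05
(4 - (-2))/2^n ≤ 1e-05
6/2^n ≤ 1e-05
2^n ≥ 600000
n ≥ log₂(600000) = 19.19
n ≥ 20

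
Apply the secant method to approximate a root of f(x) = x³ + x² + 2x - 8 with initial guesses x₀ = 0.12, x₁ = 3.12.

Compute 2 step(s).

f(x) = x³ + x² + 2x - 8
x₀ = 0.12, x₁ = 3.12

Secant formula: x_{n+1} = x_n - f(x_n)(x_n - x_{n-1})/(f(x_n) - f(x_{n-1}))

Iteration 1:
  f(0.120000) = -7.743872
  f(3.120000) = 38.345728
  x_2 = 3.120000 - 38.345728×(3.120000 - 0.120000)/(38.345728 - (-7.743872))
       = 0.624053
Iteration 2:
  f(3.120000) = 38.345728
  f(0.624053) = -6.119418
  x_3 = 0.624053 - (-6.119418)×(0.624053 - 3.120000)/(-6.119418 - 38.345728)
       = 0.967552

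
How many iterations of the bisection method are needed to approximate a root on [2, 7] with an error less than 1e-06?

We need (b-a)/2^n ≤ 1e-06
(7 - 2)/2^n ≤ 1e-06
5/2^n ≤ 1e-06
2^n ≥ 5000000
n ≥ log₂(5000000) = 22.25
n ≥ 23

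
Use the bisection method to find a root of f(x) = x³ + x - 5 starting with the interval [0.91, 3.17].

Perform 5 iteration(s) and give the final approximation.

f(x) = x³ + x - 5
Initial interval: [0.91, 3.17]

Iteration 1:
  c_1 = (0.910000 + 3.170000)/2 = 2.040000
  f(c_1) = f(2.040000) = 5.529664
  f(a) × f(c) < 0, new interval: [0.910000, 2.040000]
Iteration 2:
  c_2 = (0.910000 + 2.040000)/2 = 1.475000
  f(c_2) = f(1.475000) = -0.315953
  f(a) × f(c) ≥ 0, new interval: [1.475000, 2.040000]
Iteration 3:
  c_3 = (1.475000 + 2.040000)/2 = 1.757500
  f(c_3) = f(1.757500) = 2.186077
  f(a) × f(c) < 0, new interval: [1.475000, 1.757500]
Iteration 4:
  c_4 = (1.475000 + 1.757500)/2 = 1.616250
  f(c_4) = f(1.616250) = 0.838322
  f(a) × f(c) < 0, new interval: [1.475000, 1.616250]
Iteration 5:
  c_5 = (1.475000 + 1.616250)/2 = 1.545625
  f(c_5) = f(1.545625) = 0.238056
  f(a) × f(c) < 0, new interval: [1.475000, 1.545625]

After 5 iteration(s), the approximation is c_5 = 1.545625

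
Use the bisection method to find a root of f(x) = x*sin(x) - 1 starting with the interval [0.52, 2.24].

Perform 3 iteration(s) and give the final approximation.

f(x) = x*sin(x) - 1
Initial interval: [0.52, 2.24]

Iteration 1:
  c_1 = (0.520000 + 2.240000)/2 = 1.380000
  f(c_1) = f(1.380000) = 0.354958
  f(a) × f(c) < 0, new interval: [0.520000, 1.380000]
Iteration 2:
  c_2 = (0.520000 + 1.380000)/2 = 0.950000
  f(c_2) = f(0.950000) = -0.227255
  f(a) × f(c) ≥ 0, new interval: [0.950000, 1.380000]
Iteration 3:
  c_3 = (0.950000 + 1.380000)/2 = 1.165000
  f(c_3) = f(1.165000) = 0.070388
  f(a) × f(c) < 0, new interval: [0.950000, 1.165000]

After 3 iteration(s), the approximation is c_3 = 1.165000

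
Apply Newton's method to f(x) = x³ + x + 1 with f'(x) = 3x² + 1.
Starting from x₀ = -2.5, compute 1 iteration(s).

f(x) = x³ + x + 1
f'(x) = 3x² + 1
x₀ = -2.5

Newton-Raphson formula: x_{n+1} = x_n - f(x_n)/f'(x_n)

Iteration 1:
  f(-2.500000) = -17.125000
  f'(-2.500000) = 19.750000
  x_1 = -2.500000 - (-17.125000)/19.750000 = -1.632911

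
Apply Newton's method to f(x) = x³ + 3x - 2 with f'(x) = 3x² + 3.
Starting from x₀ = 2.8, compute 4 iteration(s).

f(x) = x³ + 3x - 2
f'(x) = 3x² + 3
x₀ = 2.8

Newton-Raphson formula: x_{n+1} = x_n - f(x_n)/f'(x_n)

Iteration 1:
  f(2.800000) = 28.352000
  f'(2.800000) = 26.520000
  x_1 = 2.800000 - 28.352000/26.520000 = 1.730920
Iteration 2:
  f(1.730920) = 8.378743
  f'(1.730920) = 11.988253
  x_2 = 1.730920 - 8.378743/11.988253 = 1.032007
Iteration 3:
  f(1.032007) = 2.195150
  f'(1.032007) = 6.195117
  x_3 = 1.032007 - 2.195150/6.195117 = 0.677672
Iteration 4:
  f(0.677672) = 0.344229
  f'(0.677672) = 4.377717
  x_4 = 0.677672 - 0.344229/4.377717 = 0.599040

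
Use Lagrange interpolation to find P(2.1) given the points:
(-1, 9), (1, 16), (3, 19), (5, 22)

Lagrange interpolation formula:
P(x) = Σ yᵢ × Lᵢ(x)
where Lᵢ(x) = Π_{j≠i} (x - xⱼ)/(xᵢ - xⱼ)

L_0(2.1) = (2.1 - 1)/(-1 - 1) × (2.1 - 3)/(-1 - 3) × (2.1 - 5)/(-1 - 5) = -0.059812
L_1(2.1) = (2.1 - (-1))/(1 - (-1)) × (2.1 - 3)/(1 - 3) × (2.1 - 5)/(1 - 5) = 0.505687
L_2(2.1) = (2.1 - (-1))/(3 - (-1)) × (2.1 - 1)/(3 - 1) × (2.1 - 5)/(3 - 5) = 0.618063
L_3(2.1) = (2.1 - (-1))/(5 - (-1)) × (2.1 - 1)/(5 - 1) × (2.1 - 3)/(5 - 3) = -0.063938

P(2.1) = 9×L_0(2.1) + 16×L_1(2.1) + 19×L_2(2.1) + 22×L_3(2.1)
P(2.1) = 17.889250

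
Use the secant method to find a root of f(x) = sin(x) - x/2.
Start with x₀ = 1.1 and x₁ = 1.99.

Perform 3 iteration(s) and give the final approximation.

f(x) = sin(x) - x/2
x₀ = 1.1, x₁ = 1.99

Secant formula: x_{n+1} = x_n - f(x_n)(x_n - x_{n-1})/(f(x_n) - f(x_{n-1}))

Iteration 1:
  f(1.100000) = 0.341207
  f(1.990000) = -0.081587
  x_2 = 1.990000 - (-0.081587)×(1.990000 - 1.100000)/(-0.081587 - 0.341207)
       = 1.818257
Iteration 2:
  f(1.990000) = -0.081587
  f(1.818257) = 0.060409
  x_3 = 1.818257 - 0.060409×(1.818257 - 1.990000)/(0.060409 - (-0.081587))
       = 1.891321
Iteration 3:
  f(1.818257) = 0.060409
  f(1.891321) = 0.003409
  x_4 = 1.891321 - 0.003409×(1.891321 - 1.818257)/(0.003409 - 0.060409)
       = 1.895692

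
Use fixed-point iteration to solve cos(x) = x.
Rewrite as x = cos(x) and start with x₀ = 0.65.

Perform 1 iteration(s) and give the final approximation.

Equation: cos(x) = x
Fixed-point form: x = cos(x)
x₀ = 0.65

x_1 = g(0.650000) = 0.796084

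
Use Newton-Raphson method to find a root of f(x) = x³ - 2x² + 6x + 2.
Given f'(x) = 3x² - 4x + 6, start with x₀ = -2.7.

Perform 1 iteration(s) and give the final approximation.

f(x) = x³ - 2x² + 6x + 2
f'(x) = 3x² - 4x + 6
x₀ = -2.7

Newton-Raphson formula: x_{n+1} = x_n - f(x_n)/f'(x_n)

Iteration 1:
  f(-2.700000) = -48.463000
  f'(-2.700000) = 38.670000
  x_1 = -2.700000 - (-48.463000)/38.670000 = -1.446755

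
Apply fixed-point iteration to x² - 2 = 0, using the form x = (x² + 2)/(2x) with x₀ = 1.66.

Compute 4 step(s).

Equation: x² - 2 = 0
Fixed-point form: x = (x² + 2)/(2x)
x₀ = 1.66

x_1 = g(1.660000) = 1.432410
x_2 = g(1.432410) = 1.414329
x_3 = g(1.414329) = 1.414214
x_4 = g(1.414214) = 1.414214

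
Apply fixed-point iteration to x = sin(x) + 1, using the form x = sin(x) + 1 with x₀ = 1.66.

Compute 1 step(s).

Equation: x = sin(x) + 1
Fixed-point form: x = sin(x) + 1
x₀ = 1.66

x_1 = g(1.660000) = 1.996024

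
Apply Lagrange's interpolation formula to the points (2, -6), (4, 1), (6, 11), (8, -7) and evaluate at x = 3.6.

Lagrange interpolation formula:
P(x) = Σ yᵢ × Lᵢ(x)
where Lᵢ(x) = Π_{j≠i} (x - xⱼ)/(xᵢ - xⱼ)

L_0(3.6) = (3.6 - 4)/(2 - 4) × (3.6 - 6)/(2 - 6) × (3.6 - 8)/(2 - 8) = 0.088000
L_1(3.6) = (3.6 - 2)/(4 - 2) × (3.6 - 6)/(4 - 6) × (3.6 - 8)/(4 - 8) = 1.056000
L_2(3.6) = (3.6 - 2)/(6 - 2) × (3.6 - 4)/(6 - 4) × (3.6 - 8)/(6 - 8) = -0.176000
L_3(3.6) = (3.6 - 2)/(8 - 2) × (3.6 - 4)/(8 - 4) × (3.6 - 6)/(8 - 6) = 0.032000

P(3.6) = (-6)×L_0(3.6) + 1×L_1(3.6) + 11×L_2(3.6) + (-7)×L_3(3.6)
P(3.6) = -1.632000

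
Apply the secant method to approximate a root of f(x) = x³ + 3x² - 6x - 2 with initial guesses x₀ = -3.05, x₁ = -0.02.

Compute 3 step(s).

f(x) = x³ + 3x² - 6x - 2
x₀ = -3.05, x₁ = -0.02

Secant formula: x_{n+1} = x_n - f(x_n)(x_n - x_{n-1})/(f(x_n) - f(x_{n-1}))

Iteration 1:
  f(-3.050000) = 15.834875
  f(-0.020000) = -1.878808
  x_2 = -0.020000 - (-1.878808)×(-0.020000 - (-3.050000))/(-1.878808 - 15.834875)
       = -0.341378
Iteration 2:
  f(-0.020000) = -1.878808
  f(-0.341378) = 0.358101
  x_3 = -0.341378 - 0.358101×(-0.341378 - (-0.020000))/(0.358101 - (-1.878808))
       = -0.289929
Iteration 3:
  f(-0.341378) = 0.358101
  f(-0.289929) = -0.032617
  x_4 = -0.289929 - (-0.032617)×(-0.289929 - (-0.341378))/(-0.032617 - 0.358101)
       = -0.294224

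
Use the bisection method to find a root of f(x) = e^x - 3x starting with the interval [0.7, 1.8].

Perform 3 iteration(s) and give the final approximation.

f(x) = e^x - 3x
Initial interval: [0.7, 1.8]

Iteration 1:
  c_1 = (0.700000 + 1.800000)/2 = 1.250000
  f(c_1) = f(1.250000) = -0.259657
  f(a) × f(c) ≥ 0, new interval: [1.250000, 1.800000]
Iteration 2:
  c_2 = (1.250000 + 1.800000)/2 = 1.525000
  f(c_2) = f(1.525000) = 0.020144
  f(a) × f(c) < 0, new interval: [1.250000, 1.525000]
Iteration 3:
  c_3 = (1.250000 + 1.525000)/2 = 1.387500
  f(c_3) = f(1.387500) = -0.157675
  f(a) × f(c) ≥ 0, new interval: [1.387500, 1.525000]

After 3 iteration(s), the approximation is c_3 = 1.387500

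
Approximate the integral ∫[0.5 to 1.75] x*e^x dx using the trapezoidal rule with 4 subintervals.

f(x) = x*e^x
a = 0.5, b = 1.75, n = 4
h = (b - a)/n = 0.312500

Trapezoidal rule: (h/2)[f(x₀) + 2f(x₁) + 2f(x₂) + ... + f(xₙ)]

x_0 = 0.5000, f(x_0) = 0.824361, coefficient = 1
x_1 = 0.8125, f(x_1) = 1.830997, coefficient = 2
x_2 = 1.1250, f(x_2) = 3.465244, coefficient = 2
x_3 = 1.4375, f(x_3) = 6.052101, coefficient = 2
x_4 = 1.7500, f(x_4) = 10.070555, coefficient = 1

I ≈ (0.312500/2) × 33.591599 = 5.248687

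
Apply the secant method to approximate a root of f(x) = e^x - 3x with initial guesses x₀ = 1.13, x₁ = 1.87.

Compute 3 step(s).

f(x) = e^x - 3x
x₀ = 1.13, x₁ = 1.87

Secant formula: x_{n+1} = x_n - f(x_n)(x_n - x_{n-1})/(f(x_n) - f(x_{n-1}))

Iteration 1:
  f(1.130000) = -0.294343
  f(1.870000) = 0.878296
  x_2 = 1.870000 - 0.878296×(1.870000 - 1.130000)/(0.878296 - (-0.294343))
       = 1.315747
Iteration 2:
  f(1.870000) = 0.878296
  f(1.315747) = -0.219707
  x_3 = 1.315747 - (-0.219707)×(1.315747 - 1.870000)/(-0.219707 - 0.878296)
       = 1.426651
Iteration 3:
  f(1.315747) = -0.219707
  f(1.426651) = -0.115225
  x_4 = 1.426651 - (-0.115225)×(1.426651 - 1.315747)/(-0.115225 - (-0.219707))
       = 1.548959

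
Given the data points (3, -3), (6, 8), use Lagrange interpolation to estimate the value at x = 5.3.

Lagrange interpolation formula:
P(x) = Σ yᵢ × Lᵢ(x)
where Lᵢ(x) = Π_{j≠i} (x - xⱼ)/(xᵢ - xⱼ)

L_0(5.3) = (5.3 - 6)/(3 - 6) = 0.233333
L_1(5.3) = (5.3 - 3)/(6 - 3) = 0.766667

P(5.3) = (-3)×L_0(5.3) + 8×L_1(5.3)
P(5.3) = 5.433333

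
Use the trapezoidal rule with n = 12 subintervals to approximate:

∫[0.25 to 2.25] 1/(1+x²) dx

f(x) = 1/(1+x²)
a = 0.25, b = 2.25, n = 12
h = (b - a)/n = 0.166667

Trapezoidal rule: (h/2)[f(x₀) + 2f(x₁) + 2f(x₂) + ... + f(xₙ)]

x_0 = 0.2500, f(x_0) = 0.941176, coefficient = 1
x_1 = 0.4167, f(x_1) = 0.852071, coefficient = 2
x_2 = 0.5833, f(x_2) = 0.746114, coefficient = 2
x_3 = 0.7500, f(x_3) = 0.640000, coefficient = 2
x_4 = 0.9167, f(x_4) = 0.543396, coefficient = 2
x_5 = 1.0833, f(x_5) = 0.460064, coefficient = 2
x_6 = 1.2500, f(x_6) = 0.390244, coefficient = 2
x_7 = 1.4167, f(x_7) = 0.332564, coefficient = 2
x_8 = 1.5833, f(x_8) = 0.285149, coefficient = 2
x_9 = 1.7500, f(x_9) = 0.246154, coefficient = 2
x_10 = 1.9167, f(x_10) = 0.213967, coefficient = 2
x_11 = 2.0833, f(x_11) = 0.187256, coefficient = 2
x_12 = 2.2500, f(x_12) = 0.164948, coefficient = 1

I ≈ (0.166667/2) × 10.900082 = 0.908340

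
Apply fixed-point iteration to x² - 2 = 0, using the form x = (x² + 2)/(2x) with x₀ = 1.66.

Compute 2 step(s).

Equation: x² - 2 = 0
Fixed-point form: x = (x² + 2)/(2x)
x₀ = 1.66

x_1 = g(1.660000) = 1.432410
x_2 = g(1.432410) = 1.414329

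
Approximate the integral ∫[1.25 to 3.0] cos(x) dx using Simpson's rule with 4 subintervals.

f(x) = cos(x)
a = 1.25, b = 3.0, n = 4
h = (b - a)/n = 0.437500

Simpson's rule: (h/3)[f(x₀) + 4f(x₁) + 2f(x₂) + ... + f(xₙ)]

x_0 = 1.2500, f(x_0) = 0.315322, coefficient = 1
x_1 = 1.6875, f(x_1) = -0.116439, coefficient = 4
x_2 = 2.1250, f(x_2) = -0.526266, coefficient = 2
x_3 = 2.5625, f(x_3) = -0.836960, coefficient = 4
x_4 = 3.0000, f(x_4) = -0.989992, coefficient = 1

I ≈ (0.437500/3) × -5.540797 = -0.808033
Exact value: -0.807865
Error: 0.000168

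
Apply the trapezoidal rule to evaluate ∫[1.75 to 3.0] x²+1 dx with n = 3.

f(x) = x²+1
a = 1.75, b = 3.0, n = 3
h = (b - a)/n = 0.416667

Trapezoidal rule: (h/2)[f(x₀) + 2f(x₁) + 2f(x₂) + ... + f(xₙ)]

x_0 = 1.7500, f(x_0) = 4.062500, coefficient = 1
x_1 = 2.1667, f(x_1) = 5.694444, coefficient = 2
x_2 = 2.5833, f(x_2) = 7.673611, coefficient = 2
x_3 = 3.0000, f(x_3) = 10.000000, coefficient = 1

I ≈ (0.416667/2) × 40.798611 = 8.499711
Exact value: 8.463542
Error: 0.036169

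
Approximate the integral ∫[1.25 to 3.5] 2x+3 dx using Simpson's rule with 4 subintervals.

f(x) = 2x+3
a = 1.25, b = 3.5, n = 4
h = (b - a)/n = 0.562500

Simpson's rule: (h/3)[f(x₀) + 4f(x₁) + 2f(x₂) + ... + f(xₙ)]

x_0 = 1.2500, f(x_0) = 5.500000, coefficient = 1
x_1 = 1.8125, f(x_1) = 6.625000, coefficient = 4
x_2 = 2.3750, f(x_2) = 7.750000, coefficient = 2
x_3 = 2.9375, f(x_3) = 8.875000, coefficient = 4
x_4 = 3.5000, f(x_4) = 10.000000, coefficient = 1

I ≈ (0.562500/3) × 93.000000 = 17.437500
Exact value: 17.437500
Error: 0.000000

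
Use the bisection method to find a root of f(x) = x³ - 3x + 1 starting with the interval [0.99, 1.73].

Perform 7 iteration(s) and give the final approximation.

f(x) = x³ - 3x + 1
Initial interval: [0.99, 1.73]

Iteration 1:
  c_1 = (0.990000 + 1.730000)/2 = 1.360000
  f(c_1) = f(1.360000) = -0.564544
  f(a) × f(c) ≥ 0, new interval: [1.360000, 1.730000]
Iteration 2:
  c_2 = (1.360000 + 1.730000)/2 = 1.545000
  f(c_2) = f(1.545000) = 0.052954
  f(a) × f(c) < 0, new interval: [1.360000, 1.545000]
Iteration 3:
  c_3 = (1.360000 + 1.545000)/2 = 1.452500
  f(c_3) = f(1.452500) = -0.293079
  f(a) × f(c) ≥ 0, new interval: [1.452500, 1.545000]
Iteration 4:
  c_4 = (1.452500 + 1.545000)/2 = 1.498750
  f(c_4) = f(1.498750) = -0.129680
  f(a) × f(c) ≥ 0, new interval: [1.498750, 1.545000]
Iteration 5:
  c_5 = (1.498750 + 1.545000)/2 = 1.521875
  f(c_5) = f(1.521875) = -0.040805
  f(a) × f(c) ≥ 0, new interval: [1.521875, 1.545000]
Iteration 6:
  c_6 = (1.521875 + 1.545000)/2 = 1.533437
  f(c_6) = f(1.533437) = 0.005459
  f(a) × f(c) < 0, new interval: [1.521875, 1.533437]
Iteration 7:
  c_7 = (1.521875 + 1.533437)/2 = 1.527656
  f(c_7) = f(1.527656) = -0.017826
  f(a) × f(c) ≥ 0, new interval: [1.527656, 1.533437]

After 7 iteration(s), the approximation is c_7 = 1.527656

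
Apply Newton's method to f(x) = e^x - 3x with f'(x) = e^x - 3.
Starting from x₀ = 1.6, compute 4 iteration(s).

f(x) = e^x - 3x
f'(x) = e^x - 3
x₀ = 1.6

Newton-Raphson formula: x_{n+1} = x_n - f(x_n)/f'(x_n)

Iteration 1:
  f(1.600000) = 0.153032
  f'(1.600000) = 1.953032
  x_1 = 1.600000 - 0.153032/1.953032 = 1.521644
Iteration 2:
  f(1.521644) = 0.014816
  f'(1.521644) = 1.579747
  x_2 = 1.521644 - 0.014816/1.579747 = 1.512265
Iteration 3:
  f(1.512265) = 0.000201
  f'(1.512265) = 1.536996
  x_3 = 1.512265 - 0.000201/1.536996 = 1.512135
Iteration 4:
  f(1.512135) = 0.000000
  f'(1.512135) = 1.536404
  x_4 = 1.512135 - 0.000000/1.536404 = 1.512135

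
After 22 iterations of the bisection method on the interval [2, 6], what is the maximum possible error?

Bisection error bound: |error| ≤ (b-a)/2^n
|error| ≤ (6 - 2)/2^22 = 4/2^22
|error| ≤ 0.0000009537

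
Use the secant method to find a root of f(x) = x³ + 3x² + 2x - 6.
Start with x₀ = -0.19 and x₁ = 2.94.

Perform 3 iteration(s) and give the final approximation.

f(x) = x³ + 3x² + 2x - 6
x₀ = -0.19, x₁ = 2.94

Secant formula: x_{n+1} = x_n - f(x_n)(x_n - x_{n-1})/(f(x_n) - f(x_{n-1}))

Iteration 1:
  f(-0.190000) = -6.278559
  f(2.940000) = 51.222984
  x_2 = 2.940000 - 51.222984×(2.940000 - (-0.190000))/(51.222984 - (-6.278559))
       = 0.151763
Iteration 2:
  f(2.940000) = 51.222984
  f(0.151763) = -5.623883
  x_3 = 0.151763 - (-5.623883)×(0.151763 - 2.940000)/(-5.623883 - 51.222984)
       = 0.427604
Iteration 3:
  f(0.151763) = -5.623883
  f(0.427604) = -4.518070
  x_4 = 0.427604 - (-4.518070)×(0.427604 - 0.151763)/(-4.518070 - (-5.623883))
       = 1.554622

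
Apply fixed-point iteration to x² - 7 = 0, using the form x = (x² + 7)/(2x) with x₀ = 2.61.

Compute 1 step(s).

Equation: x² - 7 = 0
Fixed-point form: x = (x² + 7)/(2x)
x₀ = 2.61

x_1 = g(2.610000) = 2.645996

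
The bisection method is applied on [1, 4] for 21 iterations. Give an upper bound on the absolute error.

Bisection error bound: |error| ≤ (b-a)/2^n
|error| ≤ (4 - 1)/2^21 = 3/2^21
|error| ≤ 0.0000014305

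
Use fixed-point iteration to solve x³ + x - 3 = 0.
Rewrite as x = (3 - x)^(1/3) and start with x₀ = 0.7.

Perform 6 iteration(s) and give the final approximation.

Equation: x³ + x - 3 = 0
Fixed-point form: x = (3 - x)^(1/3)
x₀ = 0.7

x_1 = g(0.700000) = 1.320006
x_2 = g(1.320006) = 1.188783
x_3 = g(1.188783) = 1.218962
x_4 = g(1.218962) = 1.212154
x_5 = g(1.212154) = 1.213696
x_6 = g(1.213696) = 1.213347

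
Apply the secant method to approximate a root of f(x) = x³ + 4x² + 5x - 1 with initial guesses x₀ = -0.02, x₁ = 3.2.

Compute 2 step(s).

f(x) = x³ + 4x² + 5x - 1
x₀ = -0.02, x₁ = 3.2

Secant formula: x_{n+1} = x_n - f(x_n)(x_n - x_{n-1})/(f(x_n) - f(x_{n-1}))

Iteration 1:
  f(-0.020000) = -1.098408
  f(3.200000) = 88.728000
  x_2 = 3.200000 - 88.728000×(3.200000 - (-0.020000))/(88.728000 - (-1.098408))
       = 0.019375
Iteration 2:
  f(3.200000) = 88.728000
  f(0.019375) = -0.901619
  x_3 = 0.019375 - (-0.901619)×(0.019375 - 3.200000)/(-0.901619 - 88.728000)
       = 0.051370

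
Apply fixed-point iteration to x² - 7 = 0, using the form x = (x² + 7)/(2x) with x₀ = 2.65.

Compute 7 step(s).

Equation: x² - 7 = 0
Fixed-point form: x = (x² + 7)/(2x)
x₀ = 2.65

x_1 = g(2.650000) = 2.645755
x_2 = g(2.645755) = 2.645751
x_3 = g(2.645751) = 2.645751
x_4 = g(2.645751) = 2.645751
x_5 = g(2.645751) = 2.645751
x_6 = g(2.645751) = 2.645751
x_7 = g(2.645751) = 2.645751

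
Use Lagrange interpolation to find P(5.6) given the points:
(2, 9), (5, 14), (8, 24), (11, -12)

Lagrange interpolation formula:
P(x) = Σ yᵢ × Lᵢ(x)
where Lᵢ(x) = Π_{j≠i} (x - xⱼ)/(xᵢ - xⱼ)

L_0(5.6) = (5.6 - 5)/(2 - 5) × (5.6 - 8)/(2 - 8) × (5.6 - 11)/(2 - 11) = -0.048000
L_1(5.6) = (5.6 - 2)/(5 - 2) × (5.6 - 8)/(5 - 8) × (5.6 - 11)/(5 - 11) = 0.864000
L_2(5.6) = (5.6 - 2)/(8 - 2) × (5.6 - 5)/(8 - 5) × (5.6 - 11)/(8 - 11) = 0.216000
L_3(5.6) = (5.6 - 2)/(11 - 2) × (5.6 - 5)/(11 - 5) × (5.6 - 8)/(11 - 8) = -0.032000

P(5.6) = 9×L_0(5.6) + 14×L_1(5.6) + 24×L_2(5.6) + (-12)×L_3(5.6)
P(5.6) = 17.232000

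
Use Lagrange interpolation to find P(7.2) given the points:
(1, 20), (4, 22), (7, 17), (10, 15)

Lagrange interpolation formula:
P(x) = Σ yᵢ × Lᵢ(x)
where Lᵢ(x) = Π_{j≠i} (x - xⱼ)/(xᵢ - xⱼ)

L_0(7.2) = (7.2 - 4)/(1 - 4) × (7.2 - 7)/(1 - 7) × (7.2 - 10)/(1 - 10) = 0.011062
L_1(7.2) = (7.2 - 1)/(4 - 1) × (7.2 - 7)/(4 - 7) × (7.2 - 10)/(4 - 10) = -0.064296
L_2(7.2) = (7.2 - 1)/(7 - 1) × (7.2 - 4)/(7 - 4) × (7.2 - 10)/(7 - 10) = 1.028741
L_3(7.2) = (7.2 - 1)/(10 - 1) × (7.2 - 4)/(10 - 4) × (7.2 - 7)/(10 - 7) = 0.024494

P(7.2) = 20×L_0(7.2) + 22×L_1(7.2) + 17×L_2(7.2) + 15×L_3(7.2)
P(7.2) = 16.662716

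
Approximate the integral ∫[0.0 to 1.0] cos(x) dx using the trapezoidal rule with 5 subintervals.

f(x) = cos(x)
a = 0.0, b = 1.0, n = 5
h = (b - a)/n = 0.200000

Trapezoidal rule: (h/2)[f(x₀) + 2f(x₁) + 2f(x₂) + ... + f(xₙ)]

x_0 = 0.0000, f(x_0) = 1.000000, coefficient = 1
x_1 = 0.2000, f(x_1) = 0.980067, coefficient = 2
x_2 = 0.4000, f(x_2) = 0.921061, coefficient = 2
x_3 = 0.6000, f(x_3) = 0.825336, coefficient = 2
x_4 = 0.8000, f(x_4) = 0.696707, coefficient = 2
x_5 = 1.0000, f(x_5) = 0.540302, coefficient = 1

I ≈ (0.200000/2) × 8.386642 = 0.838664
Exact value: 0.841471
Error: 0.002807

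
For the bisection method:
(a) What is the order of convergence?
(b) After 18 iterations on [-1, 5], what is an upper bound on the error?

(a) Bisection has linear (order 1) convergence; the error is halved each step.

(b) Error bound = (b-a)/2^n = (5 - (-1))/2^{18}
    = 6/2^{18}

(a) 1 (linear); (b) error ≤ 2.29e-05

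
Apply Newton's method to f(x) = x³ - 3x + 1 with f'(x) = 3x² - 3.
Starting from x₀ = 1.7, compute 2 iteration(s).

f(x) = x³ - 3x + 1
f'(x) = 3x² - 3
x₀ = 1.7

Newton-Raphson formula: x_{n+1} = x_n - f(x_n)/f'(x_n)

Iteration 1:
  f(1.700000) = 0.813000
  f'(1.700000) = 5.670000
  x_1 = 1.700000 - 0.813000/5.670000 = 1.556614
Iteration 2:
  f(1.556614) = 0.101906
  f'(1.556614) = 4.269139
  x_2 = 1.556614 - 0.101906/4.269139 = 1.532743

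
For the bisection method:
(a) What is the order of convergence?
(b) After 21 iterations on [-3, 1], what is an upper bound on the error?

(a) Bisection has linear (order 1) convergence; the error is halved each step.

(b) Error bound = (b-a)/2^n = (1 - (-3))/2^{21}
    = 4/2^{21}

(a) 1 (linear); (b) error ≤ 1.91e-06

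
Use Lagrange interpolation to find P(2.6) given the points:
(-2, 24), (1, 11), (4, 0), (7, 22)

Lagrange interpolation formula:
P(x) = Σ yᵢ × Lᵢ(x)
where Lᵢ(x) = Π_{j≠i} (x - xⱼ)/(xᵢ - xⱼ)

L_0(2.6) = (2.6 - 1)/(-2 - 1) × (2.6 - 4)/(-2 - 4) × (2.6 - 7)/(-2 - 7) = -0.060840
L_1(2.6) = (2.6 - (-2))/(1 - (-2)) × (2.6 - 4)/(1 - 4) × (2.6 - 7)/(1 - 7) = 0.524741
L_2(2.6) = (2.6 - (-2))/(4 - (-2)) × (2.6 - 1)/(4 - 1) × (2.6 - 7)/(4 - 7) = 0.599704
L_3(2.6) = (2.6 - (-2))/(7 - (-2)) × (2.6 - 1)/(7 - 1) × (2.6 - 4)/(7 - 4) = -0.063605

P(2.6) = 24×L_0(2.6) + 11×L_1(2.6) + 0×L_2(2.6) + 22×L_3(2.6)
P(2.6) = 2.912691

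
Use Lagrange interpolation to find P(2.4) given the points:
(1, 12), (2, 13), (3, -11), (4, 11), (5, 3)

Lagrange interpolation formula:
P(x) = Σ yᵢ × Lᵢ(x)
where Lᵢ(x) = Π_{j≠i} (x - xⱼ)/(xᵢ - xⱼ)

L_0(2.4) = (2.4 - 2)/(1 - 2) × (2.4 - 3)/(1 - 3) × (2.4 - 4)/(1 - 4) × (2.4 - 5)/(1 - 5) = -0.041600
L_1(2.4) = (2.4 - 1)/(2 - 1) × (2.4 - 3)/(2 - 3) × (2.4 - 4)/(2 - 4) × (2.4 - 5)/(2 - 5) = 0.582400
L_2(2.4) = (2.4 - 1)/(3 - 1) × (2.4 - 2)/(3 - 2) × (2.4 - 4)/(3 - 4) × (2.4 - 5)/(3 - 5) = 0.582400
L_3(2.4) = (2.4 - 1)/(4 - 1) × (2.4 - 2)/(4 - 2) × (2.4 - 3)/(4 - 3) × (2.4 - 5)/(4 - 5) = -0.145600
L_4(2.4) = (2.4 - 1)/(5 - 1) × (2.4 - 2)/(5 - 2) × (2.4 - 3)/(5 - 3) × (2.4 - 4)/(5 - 4) = 0.022400

P(2.4) = 12×L_0(2.4) + 13×L_1(2.4) + (-11)×L_2(2.4) + 11×L_3(2.4) + 3×L_4(2.4)
P(2.4) = -0.868800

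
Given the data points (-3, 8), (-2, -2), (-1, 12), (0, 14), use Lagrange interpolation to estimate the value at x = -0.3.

Lagrange interpolation formula:
P(x) = Σ yᵢ × Lᵢ(x)
where Lᵢ(x) = Π_{j≠i} (x - xⱼ)/(xᵢ - xⱼ)

L_0(-0.3) = (-0.3 - (-2))/(-3 - (-2)) × (-0.3 - (-1))/(-3 - (-1)) × (-0.3 - 0)/(-3 - 0) = 0.059500
L_1(-0.3) = (-0.3 - (-3))/(-2 - (-3)) × (-0.3 - (-1))/(-2 - (-1)) × (-0.3 - 0)/(-2 - 0) = -0.283500
L_2(-0.3) = (-0.3 - (-3))/(-1 - (-3)) × (-0.3 - (-2))/(-1 - (-2)) × (-0.3 - 0)/(-1 - 0) = 0.688500
L_3(-0.3) = (-0.3 - (-3))/(0 - (-3)) × (-0.3 - (-2))/(0 - (-2)) × (-0.3 - (-1))/(0 - (-1)) = 0.535500

P(-0.3) = 8×L_0(-0.3) + (-2)×L_1(-0.3) + 12×L_2(-0.3) + 14×L_3(-0.3)
P(-0.3) = 16.802000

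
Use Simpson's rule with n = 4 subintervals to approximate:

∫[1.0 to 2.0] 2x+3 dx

f(x) = 2x+3
a = 1.0, b = 2.0, n = 4
h = (b - a)/n = 0.250000

Simpson's rule: (h/3)[f(x₀) + 4f(x₁) + 2f(x₂) + ... + f(xₙ)]

x_0 = 1.0000, f(x_0) = 5.000000, coefficient = 1
x_1 = 1.2500, f(x_1) = 5.500000, coefficient = 4
x_2 = 1.5000, f(x_2) = 6.000000, coefficient = 2
x_3 = 1.7500, f(x_3) = 6.500000, coefficient = 4
x_4 = 2.0000, f(x_4) = 7.000000, coefficient = 1

I ≈ (0.250000/3) × 72.000000 = 6.000000
Exact value: 6.000000
Error: 0.000000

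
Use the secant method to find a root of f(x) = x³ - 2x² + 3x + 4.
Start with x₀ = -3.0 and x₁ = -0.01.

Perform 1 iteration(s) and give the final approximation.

f(x) = x³ - 2x² + 3x + 4
x₀ = -3.0, x₁ = -0.01

Secant formula: x_{n+1} = x_n - f(x_n)(x_n - x_{n-1})/(f(x_n) - f(x_{n-1}))

Iteration 1:
  f(-3.000000) = -50.000000
  f(-0.010000) = 3.969799
  x_2 = -0.010000 - 3.969799×(-0.010000 - (-3.000000))/(3.969799 - (-50.000000))
       = -0.229932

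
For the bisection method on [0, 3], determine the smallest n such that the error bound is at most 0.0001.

We need (b-a)/2^n ≤ 0.0001
(3 - 0)/2^n ≤ 0.0001
3/2^n ≤ 0.0001
2^n ≥ 30000
n ≥ log₂(30000) = 14.87
n ≥ 15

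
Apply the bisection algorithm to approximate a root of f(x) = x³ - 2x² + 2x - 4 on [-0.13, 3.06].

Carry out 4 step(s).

f(x) = x³ - 2x² + 2x - 4
Initial interval: [-0.13, 3.06]

Iteration 1:
  c_1 = (-0.130000 + 3.060000)/2 = 1.465000
  f(c_1) = f(1.465000) = -2.218230
  f(a) × f(c) ≥ 0, new interval: [1.465000, 3.060000]
Iteration 2:
  c_2 = (1.465000 + 3.060000)/2 = 2.262500
  f(c_2) = f(2.262500) = 1.868713
  f(a) × f(c) < 0, new interval: [1.465000, 2.262500]
Iteration 3:
  c_3 = (1.465000 + 2.262500)/2 = 1.863750
  f(c_3) = f(1.863750) = -0.745773
  f(a) × f(c) ≥ 0, new interval: [1.863750, 2.262500]
Iteration 4:
  c_4 = (1.863750 + 2.262500)/2 = 2.063125
  f(c_4) = f(2.063125) = 0.394941
  f(a) × f(c) < 0, new interval: [1.863750, 2.063125]

After 4 iteration(s), the approximation is c_4 = 2.063125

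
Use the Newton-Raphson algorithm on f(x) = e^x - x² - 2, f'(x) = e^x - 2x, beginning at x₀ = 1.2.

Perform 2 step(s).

f(x) = e^x - x² - 2
f'(x) = e^x - 2x
x₀ = 1.2

Newton-Raphson formula: x_{n+1} = x_n - f(x_n)/f'(x_n)

Iteration 1:
  f(1.200000) = -0.119883
  f'(1.200000) = 0.920117
  x_1 = 1.200000 - (-0.119883)/0.920117 = 1.330291
Iteration 2:
  f(1.330291) = 0.012470
  f'(1.330291) = 1.121562
  x_2 = 1.330291 - 0.012470/1.121562 = 1.319173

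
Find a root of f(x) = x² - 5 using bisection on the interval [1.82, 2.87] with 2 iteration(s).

f(x) = x² - 5
Initial interval: [1.82, 2.87]

Iteration 1:
  c_1 = (1.820000 + 2.870000)/2 = 2.345000
  f(c_1) = f(2.345000) = 0.499025
  f(a) × f(c) < 0, new interval: [1.820000, 2.345000]
Iteration 2:
  c_2 = (1.820000 + 2.345000)/2 = 2.082500
  f(c_2) = f(2.082500) = -0.663194
  f(a) × f(c) ≥ 0, new interval: [2.082500, 2.345000]

After 2 iteration(s), the approximation is c_2 = 2.082500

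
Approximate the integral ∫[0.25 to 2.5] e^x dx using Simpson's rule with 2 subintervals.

f(x) = e^x
a = 0.25, b = 2.5, n = 2
h = (b - a)/n = 1.125000

Simpson's rule: (h/3)[f(x₀) + 4f(x₁) + 2f(x₂) + ... + f(xₙ)]

x_0 = 0.2500, f(x_0) = 1.284025, coefficient = 1
x_1 = 1.3750, f(x_1) = 3.955077, coefficient = 4
x_2 = 2.5000, f(x_2) = 12.182494, coefficient = 1

I ≈ (1.125000/3) × 29.286826 = 10.982560
Exact value: 10.898469
Error: 0.084091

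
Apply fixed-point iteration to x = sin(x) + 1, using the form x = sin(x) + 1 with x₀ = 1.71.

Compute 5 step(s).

Equation: x = sin(x) + 1
Fixed-point form: x = sin(x) + 1
x₀ = 1.71

x_1 = g(1.710000) = 1.990327
x_2 = g(1.990327) = 1.913280
x_3 = g(1.913280) = 1.941923
x_4 = g(1.941923) = 1.931919
x_5 = g(1.931919) = 1.935501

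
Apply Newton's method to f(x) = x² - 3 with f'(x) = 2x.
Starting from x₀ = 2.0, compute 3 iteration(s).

f(x) = x² - 3
f'(x) = 2x
x₀ = 2.0

Newton-Raphson formula: x_{n+1} = x_n - f(x_n)/f'(x_n)

Iteration 1:
  f(2.000000) = 1.000000
  f'(2.000000) = 4.000000
  x_1 = 2.000000 - 1.000000/4.000000 = 1.750000
Iteration 2:
  f(1.750000) = 0.062500
  f'(1.750000) = 3.500000
  x_2 = 1.750000 - 0.062500/3.500000 = 1.732143
Iteration 3:
  f(1.732143) = 0.000319
  f'(1.732143) = 3.464286
  x_3 = 1.732143 - 0.000319/3.464286 = 1.732051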